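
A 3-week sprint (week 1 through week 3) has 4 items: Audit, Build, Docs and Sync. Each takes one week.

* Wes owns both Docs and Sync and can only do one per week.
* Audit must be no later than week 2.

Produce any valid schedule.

Docs -> week 1, Audit -> week 1, Build -> week 1, Sync -> week 2

Checking: Docs(week 1) != Sync(week 2); Audit=week 1 in [week 1,week 2].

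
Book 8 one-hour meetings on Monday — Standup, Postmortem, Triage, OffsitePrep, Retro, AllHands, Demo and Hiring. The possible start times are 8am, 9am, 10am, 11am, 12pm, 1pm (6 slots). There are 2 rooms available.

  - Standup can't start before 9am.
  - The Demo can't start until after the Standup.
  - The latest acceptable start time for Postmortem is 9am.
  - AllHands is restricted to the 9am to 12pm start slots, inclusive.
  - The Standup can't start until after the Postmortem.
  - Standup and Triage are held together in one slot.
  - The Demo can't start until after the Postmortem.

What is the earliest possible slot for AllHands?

AllHands is available from 9am; AllHands's own window allows nothing later than 12pm.
AllHands at 9am is achievable: OffsitePrep -> 8am, Hiring -> 11am, Postmortem -> 8am, Standup -> 10am, AllHands -> 9am, Demo -> 11am, Retro -> 9am, Triage -> 10am.

9am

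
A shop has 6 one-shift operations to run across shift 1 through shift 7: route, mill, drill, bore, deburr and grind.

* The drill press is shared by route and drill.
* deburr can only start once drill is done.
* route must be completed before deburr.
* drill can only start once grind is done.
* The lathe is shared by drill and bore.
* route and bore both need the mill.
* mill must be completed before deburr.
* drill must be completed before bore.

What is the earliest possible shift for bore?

Precedence pushes bore to at least shift 3.
bore at shift 3 is achievable: route=shift 1; bore=shift 3; grind=shift 1; deburr=shift 3; drill=shift 2; mill=shift 1.

shift 3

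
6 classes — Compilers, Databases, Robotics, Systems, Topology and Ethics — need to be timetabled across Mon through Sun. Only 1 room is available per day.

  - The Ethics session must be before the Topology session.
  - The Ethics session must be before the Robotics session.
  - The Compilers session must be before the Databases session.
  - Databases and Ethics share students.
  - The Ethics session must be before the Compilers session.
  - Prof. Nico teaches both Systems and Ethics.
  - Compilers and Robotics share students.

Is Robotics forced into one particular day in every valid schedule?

No

Robotics can be Tue (e.g. Databases -> Thu, Robotics -> Tue, Ethics -> Mon, Topology -> Fri, Systems -> Sat, Compilers -> Wed) or Wed (e.g. Ethics in Mon; Compilers in Tue; Systems in Sat; Robotics in Wed; Databases in Thu; Topology in Fri).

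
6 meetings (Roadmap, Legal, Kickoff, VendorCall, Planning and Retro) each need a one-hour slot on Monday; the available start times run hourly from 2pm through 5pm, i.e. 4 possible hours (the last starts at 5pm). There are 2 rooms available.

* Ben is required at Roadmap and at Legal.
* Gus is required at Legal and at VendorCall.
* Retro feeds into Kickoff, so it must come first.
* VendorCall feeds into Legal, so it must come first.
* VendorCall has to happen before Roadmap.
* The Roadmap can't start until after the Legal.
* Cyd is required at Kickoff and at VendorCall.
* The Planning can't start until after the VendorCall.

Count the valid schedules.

Splitting on Roadmap: it can be 4pm (12), 5pm (28). Listing each branch's schedules as (Legal, Kickoff, VendorCall, Planning, Retro):
Roadmap=4pm: (3pm,3pm,2pm,4pm,2pm) (3pm,3pm,2pm,5pm,2pm) (3pm,4pm,2pm,3pm,2pm) (3pm,4pm,2pm,5pm,2pm) (3pm,4pm,2pm,5pm,3pm) (3pm,5pm,2pm,3pm,2pm) (3pm,5pm,2pm,3pm,4pm) (3pm,5pm,2pm,4pm,2pm) (3pm,5pm,2pm,4pm,3pm) (3pm,5pm,2pm,5pm,2pm) (3pm,5pm,2pm,5pm,3pm) (3pm,5pm,2pm,5pm,4pm) — 12.
Roadmap=5pm: (3pm,3pm,2pm,4pm,2pm) (3pm,3pm,2pm,5pm,2pm) (3pm,4pm,2pm,3pm,2pm) (3pm,4pm,2pm,4pm,2pm) (3pm,4pm,2pm,4pm,3pm) (3pm,4pm,2pm,5pm,2pm) (3pm,4pm,2pm,5pm,3pm) (3pm,5pm,2pm,3pm,2pm) (3pm,5pm,2pm,3pm,4pm) (3pm,5pm,2pm,4pm,2pm) (3pm,5pm,2pm,4pm,3pm) (3pm,5pm,2pm,4pm,4pm) (4pm,3pm,2pm,3pm,2pm) (4pm,3pm,2pm,4pm,2pm) (4pm,3pm,2pm,5pm,2pm) (4pm,4pm,2pm,3pm,2pm) (4pm,4pm,2pm,3pm,3pm) (4pm,4pm,2pm,5pm,2pm) (4pm,4pm,2pm,5pm,3pm) (4pm,4pm,3pm,5pm,2pm) (4pm,4pm,3pm,5pm,3pm) (4pm,5pm,2pm,3pm,2pm) (4pm,5pm,2pm,3pm,3pm) (4pm,5pm,2pm,3pm,4pm) (4pm,5pm,2pm,4pm,2pm) (4pm,5pm,2pm,4pm,3pm) (4pm,5pm,3pm,4pm,2pm) (4pm,5pm,3pm,4pm,3pm) — 28.
Summing: 12 + 28 = 40.

40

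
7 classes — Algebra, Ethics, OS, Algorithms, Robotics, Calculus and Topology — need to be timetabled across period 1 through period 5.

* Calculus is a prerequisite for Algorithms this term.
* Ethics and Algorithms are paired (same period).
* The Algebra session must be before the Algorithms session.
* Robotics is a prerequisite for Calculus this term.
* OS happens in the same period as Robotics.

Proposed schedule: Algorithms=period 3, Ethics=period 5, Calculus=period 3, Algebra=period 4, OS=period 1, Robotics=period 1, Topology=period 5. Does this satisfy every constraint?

No. Ethics and Algorithms are paired (same period) is not satisfied.

Robotics is a prerequisite for Calculus this term — holds.
OS happens in the same period as Robotics — holds.
The Algebra session must be before the Algorithms session — violated.
Ethics and Algorithms are paired (same period) — violated.
Calculus is a prerequisite for Algorithms this term — violated.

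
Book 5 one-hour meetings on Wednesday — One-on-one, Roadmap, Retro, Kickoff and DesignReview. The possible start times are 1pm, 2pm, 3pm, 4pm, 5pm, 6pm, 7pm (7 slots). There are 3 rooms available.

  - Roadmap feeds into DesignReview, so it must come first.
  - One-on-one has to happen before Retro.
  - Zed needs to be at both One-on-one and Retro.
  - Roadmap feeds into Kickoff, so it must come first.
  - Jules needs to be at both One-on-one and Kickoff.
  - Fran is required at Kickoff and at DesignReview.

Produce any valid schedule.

Kickoff=2pm; DesignReview=3pm; One-on-one=1pm; Retro=2pm; Roadmap=1pm

Checking: Roadmap(1pm) before DesignReview(3pm); Roadmap(1pm) before Kickoff(2pm); One-on-one(1pm) before Retro(2pm); One-on-one(1pm) != Retro(2pm); Kickoff(2pm) != DesignReview(3pm); One-on-one(1pm) != Kickoff(2pm); max 2 per slot (cap 3).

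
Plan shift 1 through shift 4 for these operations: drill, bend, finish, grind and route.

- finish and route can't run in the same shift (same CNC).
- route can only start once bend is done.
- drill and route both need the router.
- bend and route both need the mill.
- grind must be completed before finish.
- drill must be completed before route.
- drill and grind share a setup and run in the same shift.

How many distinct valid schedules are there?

Splitting on drill: it can be shift 1 (12), shift 2 (5). Listing each branch's schedules as (bend, finish, grind, route) by shift number:
drill=shift 1: (1,2,1,3) (1,2,1,4) (1,3,1,2) (1,3,1,4) (1,4,1,2) (1,4,1,3) (2,2,1,3) (2,2,1,4) (2,3,1,4) (2,4,1,3) (3,2,1,4) (3,3,1,4) — 12.
drill=shift 2: (1,3,2,4) (1,4,2,3) (2,3,2,4) (2,4,2,3) (3,3,2,4) — 5.
Summing: 12 + 5 = 17.

17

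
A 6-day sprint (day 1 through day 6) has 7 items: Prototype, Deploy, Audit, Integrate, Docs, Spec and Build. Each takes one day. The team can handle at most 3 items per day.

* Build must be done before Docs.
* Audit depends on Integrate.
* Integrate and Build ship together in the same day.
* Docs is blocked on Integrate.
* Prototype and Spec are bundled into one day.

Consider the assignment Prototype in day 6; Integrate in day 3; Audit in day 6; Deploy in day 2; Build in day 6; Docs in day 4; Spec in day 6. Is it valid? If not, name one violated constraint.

Invalid. Integrate and Build ship together in the same day.

The team can handle at most 3 items per day — violated.
Prototype and Spec are bundled into one day — holds.
Docs is blocked on Integrate — holds.
Audit depends on Integrate — holds.
Build must be done before Docs — violated.
Integrate and Build ship together in the same day — violated.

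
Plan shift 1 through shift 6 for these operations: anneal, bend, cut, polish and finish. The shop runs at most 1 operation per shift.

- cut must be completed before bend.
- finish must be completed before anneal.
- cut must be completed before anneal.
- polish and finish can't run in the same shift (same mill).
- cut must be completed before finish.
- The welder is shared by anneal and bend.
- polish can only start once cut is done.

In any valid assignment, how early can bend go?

shift 2

Precedence pushes bend to at least shift 2.
bend at shift 2 is achievable: finish in shift 3; cut in shift 1; polish in shift 5; bend in shift 2; anneal in shift 4.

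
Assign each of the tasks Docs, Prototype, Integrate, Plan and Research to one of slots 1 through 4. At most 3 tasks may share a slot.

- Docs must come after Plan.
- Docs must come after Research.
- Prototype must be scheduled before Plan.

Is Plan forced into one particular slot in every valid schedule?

No

Plan can be 2 (e.g. Plan=2, Research=1, Prototype=1, Docs=3, Integrate=1) or 3 (e.g. Integrate -> 1; Plan -> 3; Research -> 1; Prototype -> 1; Docs -> 4).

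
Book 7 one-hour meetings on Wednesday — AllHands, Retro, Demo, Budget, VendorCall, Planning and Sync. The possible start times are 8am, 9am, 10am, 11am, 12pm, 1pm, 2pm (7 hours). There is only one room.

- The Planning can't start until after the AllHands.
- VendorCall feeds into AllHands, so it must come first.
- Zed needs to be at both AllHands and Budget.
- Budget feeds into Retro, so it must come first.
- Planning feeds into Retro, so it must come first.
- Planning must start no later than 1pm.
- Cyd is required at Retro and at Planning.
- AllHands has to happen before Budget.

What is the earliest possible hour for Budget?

Precedence pushes Budget to at least 10am; downstream work caps Budget at 1pm.
Budget at 10am is achievable: AllHands in 9am, Budget in 10am, Sync in 2pm, Demo in 1pm, Retro in 12pm, Planning in 11am, VendorCall in 8am.

10am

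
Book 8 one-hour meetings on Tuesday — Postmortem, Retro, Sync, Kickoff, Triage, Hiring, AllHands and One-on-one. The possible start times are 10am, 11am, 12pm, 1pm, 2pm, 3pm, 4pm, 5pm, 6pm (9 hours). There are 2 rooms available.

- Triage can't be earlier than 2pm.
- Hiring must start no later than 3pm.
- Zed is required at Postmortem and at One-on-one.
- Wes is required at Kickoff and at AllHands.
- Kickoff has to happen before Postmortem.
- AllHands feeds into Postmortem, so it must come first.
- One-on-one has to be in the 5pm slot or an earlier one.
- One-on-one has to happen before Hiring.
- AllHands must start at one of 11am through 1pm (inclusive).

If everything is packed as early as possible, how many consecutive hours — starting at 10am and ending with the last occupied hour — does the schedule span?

The precedence chain requires at least 2 distinct hours.
With at most 2 per hour and 8 meetings, at least 4 hours are needed.
Triage can't be placed before 2pm — that is hour 5 counting from 10am — so the schedule must run through at least 5 hours.
5 works (last occupied hour: 2pm): for example One-on-one=10am, Hiring=11am, Sync=1pm, Triage=2pm, Retro=12pm, Kickoff=10am, AllHands=11am, Postmortem=12pm.

5 hours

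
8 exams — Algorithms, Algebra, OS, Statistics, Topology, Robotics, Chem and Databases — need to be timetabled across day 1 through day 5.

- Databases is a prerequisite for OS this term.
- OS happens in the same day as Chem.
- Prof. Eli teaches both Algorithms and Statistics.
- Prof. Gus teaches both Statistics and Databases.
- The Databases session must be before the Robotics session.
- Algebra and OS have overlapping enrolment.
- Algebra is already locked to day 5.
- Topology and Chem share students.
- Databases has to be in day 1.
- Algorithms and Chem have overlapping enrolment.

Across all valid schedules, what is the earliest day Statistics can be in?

Statistics at day 2 is achievable: Topology in day 1; Algebra in day 5; OS in day 2; Algorithms in day 1; Databases in day 1; Statistics in day 2; Chem in day 2; Robotics in day 2.
Nothing earlier works — the conflict constraints rule out every day before day 2.

day 2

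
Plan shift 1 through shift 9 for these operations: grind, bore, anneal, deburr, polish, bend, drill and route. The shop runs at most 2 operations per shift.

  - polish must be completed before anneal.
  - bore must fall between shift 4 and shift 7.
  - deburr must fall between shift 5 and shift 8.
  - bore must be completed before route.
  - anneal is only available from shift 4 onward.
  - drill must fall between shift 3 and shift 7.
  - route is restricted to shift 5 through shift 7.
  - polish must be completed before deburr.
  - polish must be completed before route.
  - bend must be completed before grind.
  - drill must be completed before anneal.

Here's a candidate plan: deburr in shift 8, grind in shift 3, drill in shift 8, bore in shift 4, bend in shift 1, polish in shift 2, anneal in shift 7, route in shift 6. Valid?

polish must be completed before anneal — holds.
bore must be completed before route — holds.
bend must be completed before grind — holds.
route is restricted to shift 5 through shift 7 — holds.
polish must be completed before deburr — holds.
drill must be completed before anneal — violated.
deburr must fall between shift 5 and shift 8 — holds.
anneal is only available from shift 4 onward — holds.
polish must be completed before route — holds.
drill must fall between shift 3 and shift 7 — violated.
The shop runs at most 2 operations per shift — holds.
bore must fall between shift 4 and shift 7 — holds.

No. drill must fall between shift 3 and shift 7 is not satisfied.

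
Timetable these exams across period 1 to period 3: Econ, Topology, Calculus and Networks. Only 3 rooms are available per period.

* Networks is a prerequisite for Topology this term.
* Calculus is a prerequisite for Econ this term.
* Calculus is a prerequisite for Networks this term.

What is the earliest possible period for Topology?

period 3

Precedence pushes Topology to at least period 3.
Topology at period 3 is achievable: Networks=period 2; Calculus=period 1; Topology=period 3; Econ=period 2.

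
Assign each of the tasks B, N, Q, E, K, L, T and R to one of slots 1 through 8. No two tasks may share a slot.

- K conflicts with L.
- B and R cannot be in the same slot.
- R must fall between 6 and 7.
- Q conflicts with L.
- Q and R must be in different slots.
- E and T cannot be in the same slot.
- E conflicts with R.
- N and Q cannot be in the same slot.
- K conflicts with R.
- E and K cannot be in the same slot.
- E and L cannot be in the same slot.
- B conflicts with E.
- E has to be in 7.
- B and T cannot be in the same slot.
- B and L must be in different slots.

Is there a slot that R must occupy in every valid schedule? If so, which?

6

R's window is 6–7.
E is fixed at 7, and R can't share a slot with E.
So R must be 6.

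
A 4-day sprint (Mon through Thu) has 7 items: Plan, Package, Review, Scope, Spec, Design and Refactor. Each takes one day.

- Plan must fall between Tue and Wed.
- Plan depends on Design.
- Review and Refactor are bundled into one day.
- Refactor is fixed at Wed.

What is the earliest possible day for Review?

Review must be in the same day as Refactor, which can't be before Wed, so Review is at least Wed; Review must be in the same day as Refactor, which can't be after Wed, so Review is at most Wed.
Review at Wed is achievable: Review -> Wed, Design -> Mon, Plan -> Tue, Spec -> Mon, Package -> Mon, Scope -> Mon, Refactor -> Wed.

Wed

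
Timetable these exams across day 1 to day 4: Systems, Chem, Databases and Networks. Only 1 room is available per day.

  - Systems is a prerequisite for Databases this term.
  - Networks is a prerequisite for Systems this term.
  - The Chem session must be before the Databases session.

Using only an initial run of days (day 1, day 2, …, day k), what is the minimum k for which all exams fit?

4 days

The precedence chain requires at least 3 distinct days.
With at most 1 per day and 4 exams, at least 4 days are needed.
4 works (last occupied day: day 4): for example Systems=day 2; Databases=day 4; Chem=day 3; Networks=day 1.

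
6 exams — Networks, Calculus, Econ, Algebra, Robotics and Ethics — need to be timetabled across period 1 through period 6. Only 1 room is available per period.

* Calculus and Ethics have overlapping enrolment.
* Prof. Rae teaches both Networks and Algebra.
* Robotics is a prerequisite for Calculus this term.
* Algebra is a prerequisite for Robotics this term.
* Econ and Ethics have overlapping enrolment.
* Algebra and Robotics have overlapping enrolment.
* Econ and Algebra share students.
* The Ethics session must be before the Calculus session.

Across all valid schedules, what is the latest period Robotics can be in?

Precedence pushes Robotics to at least period 2; downstream work caps Robotics at period 5.
Robotics at period 5 is achievable: Ethics in period 2, Networks in period 3, Algebra in period 1, Econ in period 4, Robotics in period 5, Calculus in period 6.

period 5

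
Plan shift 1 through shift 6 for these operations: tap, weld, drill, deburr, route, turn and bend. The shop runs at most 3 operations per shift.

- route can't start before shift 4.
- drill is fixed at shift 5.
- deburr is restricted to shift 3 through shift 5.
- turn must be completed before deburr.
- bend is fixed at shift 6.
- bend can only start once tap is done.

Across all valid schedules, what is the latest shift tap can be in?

Downstream work caps tap at shift 5.
tap at shift 5 is achievable: tap=shift 5; turn=shift 1; drill=shift 5; bend=shift 6; deburr=shift 3; route=shift 4; weld=shift 1.

shift 5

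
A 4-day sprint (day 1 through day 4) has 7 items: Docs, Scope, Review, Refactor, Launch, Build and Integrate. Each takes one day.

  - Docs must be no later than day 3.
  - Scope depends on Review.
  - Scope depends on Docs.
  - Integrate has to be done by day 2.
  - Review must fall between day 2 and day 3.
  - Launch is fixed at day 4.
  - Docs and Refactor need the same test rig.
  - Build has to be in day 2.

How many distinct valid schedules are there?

48

Splitting on Docs: it can be day 1 (18), day 2 (18), day 3 (12). Listing each branch's schedules as (Scope, Review, Refactor, Launch, Build, Integrate) by day number:
Docs=day 1: (3,2,2,4,2,1) (3,2,2,4,2,2) (3,2,3,4,2,1) (3,2,3,4,2,2) (3,2,4,4,2,1) (3,2,4,4,2,2) (4,2,2,4,2,1) (4,2,2,4,2,2) (4,2,3,4,2,1) (4,2,3,4,2,2) (4,2,4,4,2,1) (4,2,4,4,2,2) (4,3,2,4,2,1) (4,3,2,4,2,2) (4,3,3,4,2,1) (4,3,3,4,2,2) (4,3,4,4,2,1) (4,3,4,4,2,2) — 18.
Docs=day 2: (3,2,1,4,2,1) (3,2,1,4,2,2) (3,2,3,4,2,1) (3,2,3,4,2,2) (3,2,4,4,2,1) (3,2,4,4,2,2) (4,2,1,4,2,1) (4,2,1,4,2,2) (4,2,3,4,2,1) (4,2,3,4,2,2) (4,2,4,4,2,1) (4,2,4,4,2,2) (4,3,1,4,2,1) (4,3,1,4,2,2) (4,3,3,4,2,1) (4,3,3,4,2,2) (4,3,4,4,2,1) (4,3,4,4,2,2) — 18.
Docs=day 3: (4,2,1,4,2,1) (4,2,1,4,2,2) (4,2,2,4,2,1) (4,2,2,4,2,2) (4,2,4,4,2,1) (4,2,4,4,2,2) (4,3,1,4,2,1) (4,3,1,4,2,2) (4,3,2,4,2,1) (4,3,2,4,2,2) (4,3,4,4,2,1) (4,3,4,4,2,2) — 12.
Summing: 18 + 18 + 12 = 48.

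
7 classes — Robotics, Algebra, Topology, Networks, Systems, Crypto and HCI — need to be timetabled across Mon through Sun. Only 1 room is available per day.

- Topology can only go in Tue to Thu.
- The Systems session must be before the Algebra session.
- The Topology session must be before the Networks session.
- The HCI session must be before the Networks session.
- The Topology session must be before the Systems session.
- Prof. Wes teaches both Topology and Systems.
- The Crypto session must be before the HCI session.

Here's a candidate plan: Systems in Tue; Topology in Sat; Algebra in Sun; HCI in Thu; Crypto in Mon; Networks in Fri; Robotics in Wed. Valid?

The Systems session must be before the Algebra session — holds.
The Crypto session must be before the HCI session — holds.
Only 1 room is available per day — holds.
The Topology session must be before the Networks session — violated.
The HCI session must be before the Networks session — holds.
The Topology session must be before the Systems session — violated.
Prof. Wes teaches both Topology and Systems — holds.
Topology can only go in Tue to Thu — violated.

No. The Topology session must be before the Systems session is not satisfied.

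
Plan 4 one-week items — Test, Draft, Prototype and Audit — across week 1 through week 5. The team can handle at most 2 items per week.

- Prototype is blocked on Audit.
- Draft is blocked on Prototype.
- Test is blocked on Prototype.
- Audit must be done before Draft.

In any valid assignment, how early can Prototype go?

week 2

Precedence pushes Prototype to at least week 2; downstream work caps Prototype at week 4.
Prototype at week 2 is achievable: Draft -> week 3; Test -> week 3; Audit -> week 1; Prototype -> week 2.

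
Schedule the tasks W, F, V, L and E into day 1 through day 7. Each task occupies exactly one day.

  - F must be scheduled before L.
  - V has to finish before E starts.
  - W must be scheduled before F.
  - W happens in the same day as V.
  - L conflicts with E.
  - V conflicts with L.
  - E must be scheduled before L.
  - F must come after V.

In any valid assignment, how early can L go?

day 3

Precedence pushes L to at least day 3.
L at day 3 is achievable: W=day 1, L=day 3, E=day 2, V=day 1, F=day 2.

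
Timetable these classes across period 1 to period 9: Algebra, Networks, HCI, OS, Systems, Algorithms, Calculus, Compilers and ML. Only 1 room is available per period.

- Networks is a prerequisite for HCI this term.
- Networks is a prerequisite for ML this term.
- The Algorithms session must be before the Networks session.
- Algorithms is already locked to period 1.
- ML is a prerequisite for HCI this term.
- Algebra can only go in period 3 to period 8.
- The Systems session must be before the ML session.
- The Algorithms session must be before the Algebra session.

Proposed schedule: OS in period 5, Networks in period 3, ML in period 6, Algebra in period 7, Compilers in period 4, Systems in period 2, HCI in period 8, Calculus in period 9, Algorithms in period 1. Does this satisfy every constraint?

Networks is a prerequisite for HCI this term — holds.
Networks is a prerequisite for ML this term — holds.
ML is a prerequisite for HCI this term — holds.
Algebra can only go in period 3 to period 8 — holds.
The Algorithms session must be before the Networks session — holds.
The Systems session must be before the ML session — holds.
The Algorithms session must be before the Algebra session — holds.
Algorithms is already locked to period 1 — holds.
Only 1 room is available per period — holds.

Valid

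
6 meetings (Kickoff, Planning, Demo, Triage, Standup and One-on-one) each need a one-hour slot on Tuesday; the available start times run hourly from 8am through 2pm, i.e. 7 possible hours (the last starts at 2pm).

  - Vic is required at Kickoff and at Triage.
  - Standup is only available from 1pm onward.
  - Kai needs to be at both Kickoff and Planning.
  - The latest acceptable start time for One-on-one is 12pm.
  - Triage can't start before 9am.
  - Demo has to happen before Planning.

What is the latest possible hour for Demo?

Downstream work caps Demo at 1pm.
Demo at 1pm is achievable: Standup in 1pm, Triage in 9am, Planning in 2pm, One-on-one in 8am, Demo in 1pm, Kickoff in 8am.

1pm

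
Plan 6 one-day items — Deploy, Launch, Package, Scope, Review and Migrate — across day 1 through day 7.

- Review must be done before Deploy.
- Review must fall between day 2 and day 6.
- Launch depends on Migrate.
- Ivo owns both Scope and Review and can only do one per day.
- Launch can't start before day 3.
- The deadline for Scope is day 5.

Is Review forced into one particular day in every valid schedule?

Review can be day 2 (e.g. Deploy in day 3; Launch in day 3; Review in day 2; Migrate in day 1; Package in day 1; Scope in day 1) or day 3 (e.g. Migrate -> day 1, Package -> day 1, Deploy -> day 4, Launch -> day 3, Review -> day 3, Scope -> day 1).

No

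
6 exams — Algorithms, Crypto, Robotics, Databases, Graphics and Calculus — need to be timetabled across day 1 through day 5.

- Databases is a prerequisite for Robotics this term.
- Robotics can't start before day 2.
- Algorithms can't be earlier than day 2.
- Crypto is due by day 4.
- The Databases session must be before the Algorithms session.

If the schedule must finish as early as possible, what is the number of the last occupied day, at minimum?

2

The precedence chain requires at least 2 distinct days.
2 works (last occupied day: day 2): for example Robotics -> day 2; Calculus -> day 1; Crypto -> day 1; Algorithms -> day 2; Databases -> day 1; Graphics -> day 1.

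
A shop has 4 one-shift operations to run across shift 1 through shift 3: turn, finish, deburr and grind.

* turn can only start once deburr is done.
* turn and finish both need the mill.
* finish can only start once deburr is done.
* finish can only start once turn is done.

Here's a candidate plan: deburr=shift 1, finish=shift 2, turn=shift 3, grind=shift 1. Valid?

finish can only start once deburr is done — holds.
turn and finish both need the mill — holds.
finish can only start once turn is done — violated.
turn can only start once deburr is done — holds.

Invalid. finish can only start once turn is done.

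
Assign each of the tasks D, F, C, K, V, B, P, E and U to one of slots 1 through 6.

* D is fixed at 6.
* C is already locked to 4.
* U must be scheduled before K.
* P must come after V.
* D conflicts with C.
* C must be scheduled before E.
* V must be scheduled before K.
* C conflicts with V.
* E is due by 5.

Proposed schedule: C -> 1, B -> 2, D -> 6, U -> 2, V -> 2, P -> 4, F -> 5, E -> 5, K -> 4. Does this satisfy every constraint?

Invalid. C is already locked to 4.

E is due by 5 — holds.
V must be scheduled before K — holds.
D is fixed at 6 — holds.
C must be scheduled before E — holds.
P must come after V — holds.
C is already locked to 4 — violated.
U must be scheduled before K — holds.
C conflicts with V — holds.
D conflicts with C — holds.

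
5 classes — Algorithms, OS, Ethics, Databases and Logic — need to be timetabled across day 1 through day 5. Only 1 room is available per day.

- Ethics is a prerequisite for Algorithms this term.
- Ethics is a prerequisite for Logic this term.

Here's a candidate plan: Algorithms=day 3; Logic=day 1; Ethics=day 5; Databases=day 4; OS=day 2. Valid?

Ethics is a prerequisite for Logic this term — violated.
Only 1 room is available per day — holds.
Ethics is a prerequisite for Algorithms this term — violated.

Invalid. Ethics is a prerequisite for Logic this term.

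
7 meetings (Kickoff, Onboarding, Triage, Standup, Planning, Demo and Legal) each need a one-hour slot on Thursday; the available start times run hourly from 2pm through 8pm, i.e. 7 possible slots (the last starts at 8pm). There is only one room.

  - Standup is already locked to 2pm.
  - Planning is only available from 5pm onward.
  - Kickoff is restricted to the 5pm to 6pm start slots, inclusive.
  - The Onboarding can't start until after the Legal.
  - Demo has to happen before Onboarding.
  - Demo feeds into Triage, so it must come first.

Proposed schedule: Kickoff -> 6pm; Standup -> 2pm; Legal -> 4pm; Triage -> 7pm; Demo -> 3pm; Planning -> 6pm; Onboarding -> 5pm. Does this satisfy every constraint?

Planning is only available from 5pm onward — holds.
The Onboarding can't start until after the Legal — holds.
Kickoff is restricted to the 5pm to 6pm start slots, inclusive — holds.
Standup is already locked to 2pm — holds.
There is only one room — violated.
Demo has to happen before Onboarding — holds.
Demo feeds into Triage, so it must come first — holds.

No. There is only one room is not satisfied.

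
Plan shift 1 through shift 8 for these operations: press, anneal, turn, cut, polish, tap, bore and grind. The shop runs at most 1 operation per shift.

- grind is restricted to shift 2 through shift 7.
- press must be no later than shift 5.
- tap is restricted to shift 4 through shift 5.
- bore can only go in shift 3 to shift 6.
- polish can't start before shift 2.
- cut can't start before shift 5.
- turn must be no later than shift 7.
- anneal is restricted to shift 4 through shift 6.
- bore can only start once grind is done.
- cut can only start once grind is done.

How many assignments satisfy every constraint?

59

Splitting on press: it can be shift 1 (39), shift 2 (8), shift 3 (8), shift 4 (2), shift 5 (2). Listing each branch's schedules as (anneal, turn, cut, polish, tap, bore, grind) by shift number:
press=shift 1: (4,2,7,8,5,6,3) (4,2,8,7,5,6,3) (4,3,7,8,5,6,2) (4,3,8,7,5,6,2) (4,6,7,8,5,3,2) (4,6,8,7,5,3,2) (4,7,6,8,5,3,2) (4,7,8,2,5,6,3) (4,7,8,3,5,6,2) (4,7,8,6,5,3,2) (5,2,7,8,4,6,3) (5,2,8,7,4,6,3) (5,3,7,8,4,6,2) (5,3,8,7,4,6,2) (5,6,7,8,4,3,2) (5,6,8,7,4,3,2) (5,7,6,8,4,3,2) (5,7,8,2,4,6,3) (5,7,8,3,4,6,2) (5,7,8,6,4,3,2) (6,2,7,8,4,5,3) (6,2,7,8,5,4,3) (6,2,8,7,4,5,3) (6,2,8,7,5,4,3) (6,3,7,8,4,5,2) (6,3,7,8,5,4,2) (6,3,8,7,4,5,2) (6,3,8,7,5,4,2) (6,4,7,8,5,3,2) (6,4,8,7,5,3,2) (6,5,7,8,4,3,2) (6,5,8,7,4,3,2) (6,7,5,8,4,3,2) (6,7,8,2,4,5,3) (6,7,8,2,5,4,3) (6,7,8,3,4,5,2) (6,7,8,3,5,4,2) (6,7,8,4,5,3,2) (6,7,8,5,4,3,2) — 39.
press=shift 2: (4,1,7,8,5,6,3) (4,1,8,7,5,6,3) (5,1,7,8,4,6,3) (5,1,8,7,4,6,3) (6,1,7,8,4,5,3) (6,1,7,8,5,4,3) (6,1,8,7,4,5,3) (6,1,8,7,5,4,3) — 8.
press=shift 3: (4,1,7,8,5,6,2) (4,1,8,7,5,6,2) (5,1,7,8,4,6,2) (5,1,8,7,4,6,2) (6,1,7,8,4,5,2) (6,1,7,8,5,4,2) (6,1,8,7,4,5,2) (6,1,8,7,5,4,2) — 8.
press=shift 4: (6,1,7,8,5,3,2) (6,1,8,7,5,3,2) — 2.
press=shift 5: (6,1,7,8,4,3,2) (6,1,8,7,4,3,2) — 2.
Summing: 39 + 8 + 8 + 2 + 2 = 59.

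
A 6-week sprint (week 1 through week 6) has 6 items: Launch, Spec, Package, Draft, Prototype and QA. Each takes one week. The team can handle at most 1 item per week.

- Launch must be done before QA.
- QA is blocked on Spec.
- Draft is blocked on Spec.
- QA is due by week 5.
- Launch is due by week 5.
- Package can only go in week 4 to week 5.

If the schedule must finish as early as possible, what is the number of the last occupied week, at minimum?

6

The precedence chain requires at least 2 distinct weeks.
With at most 1 per week and 6 work items, at least 6 weeks are needed.
Package can't be placed before week 4, so the schedule must run through at least week 4.
6 works (last occupied week: week 6): for example Draft -> week 5, Spec -> week 2, Launch -> week 1, Prototype -> week 6, Package -> week 4, QA -> week 3.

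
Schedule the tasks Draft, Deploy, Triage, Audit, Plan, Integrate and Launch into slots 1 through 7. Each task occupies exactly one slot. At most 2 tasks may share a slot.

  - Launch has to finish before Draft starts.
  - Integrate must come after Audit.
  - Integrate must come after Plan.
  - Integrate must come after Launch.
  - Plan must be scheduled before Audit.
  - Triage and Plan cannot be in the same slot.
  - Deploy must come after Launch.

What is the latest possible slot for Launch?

5

Downstream work caps Launch at 6.
Launch at 5 is achievable: Draft in 6, Audit in 2, Deploy in 7, Plan in 1, Triage in 2, Launch in 5, Integrate in 6.
Nothing later works — the conflict and capacity constraints rule out every slot after 5.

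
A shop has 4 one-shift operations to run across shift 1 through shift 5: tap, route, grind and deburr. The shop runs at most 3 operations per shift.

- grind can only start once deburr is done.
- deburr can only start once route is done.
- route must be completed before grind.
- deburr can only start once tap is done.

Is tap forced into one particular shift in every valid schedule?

No

tap can be shift 1 (e.g. route in shift 1; grind in shift 3; deburr in shift 2; tap in shift 1) or shift 2 (e.g. route -> shift 1; tap -> shift 2; deburr -> shift 3; grind -> shift 4).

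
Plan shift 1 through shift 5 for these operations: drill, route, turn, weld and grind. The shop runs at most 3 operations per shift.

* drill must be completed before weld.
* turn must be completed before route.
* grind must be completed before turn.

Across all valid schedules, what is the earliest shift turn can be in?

shift 2

Precedence pushes turn to at least shift 2; downstream work caps turn at shift 4.
turn at shift 2 is achievable: drill=shift 1, weld=shift 2, grind=shift 1, route=shift 3, turn=shift 2.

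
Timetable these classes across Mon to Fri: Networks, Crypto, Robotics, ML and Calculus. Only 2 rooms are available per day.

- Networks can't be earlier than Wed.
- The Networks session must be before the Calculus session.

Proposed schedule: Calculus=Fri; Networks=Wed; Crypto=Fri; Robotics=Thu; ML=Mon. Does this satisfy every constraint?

Yes, all constraints hold

The Networks session must be before the Calculus session — holds.
Only 2 rooms are available per day — holds.
Networks can't be earlier than Wed — holds.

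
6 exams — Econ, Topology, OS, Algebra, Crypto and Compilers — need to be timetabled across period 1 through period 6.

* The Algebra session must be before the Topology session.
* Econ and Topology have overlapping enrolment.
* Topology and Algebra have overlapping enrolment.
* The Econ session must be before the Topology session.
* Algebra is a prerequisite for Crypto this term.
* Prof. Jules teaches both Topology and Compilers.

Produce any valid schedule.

Algebra=period 1, OS=period 1, Compilers=period 1, Econ=period 1, Crypto=period 2, Topology=period 2

Checking: Econ(period 1) before Topology(period 2); Algebra(period 1) before Topology(period 2); Algebra(period 1) before Crypto(period 2); Topology(period 2) != Algebra(period 1); Econ(period 1) != Topology(period 2); Topology(period 2) != Compilers(period 1).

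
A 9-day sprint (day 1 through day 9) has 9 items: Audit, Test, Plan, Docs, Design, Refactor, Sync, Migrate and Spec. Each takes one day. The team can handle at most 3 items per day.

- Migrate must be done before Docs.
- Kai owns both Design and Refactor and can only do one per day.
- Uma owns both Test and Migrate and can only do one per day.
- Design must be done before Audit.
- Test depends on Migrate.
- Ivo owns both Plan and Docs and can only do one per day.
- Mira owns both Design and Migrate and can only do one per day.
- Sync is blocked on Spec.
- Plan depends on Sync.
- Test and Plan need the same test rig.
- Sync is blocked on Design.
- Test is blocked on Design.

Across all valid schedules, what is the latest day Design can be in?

Downstream work caps Design at day 7.
Design at day 7 is achievable: Test in day 8, Spec in day 1, Audit in day 8, Docs in day 2, Sync in day 8, Migrate in day 1, Plan in day 9, Refactor in day 1, Design in day 7.

day 7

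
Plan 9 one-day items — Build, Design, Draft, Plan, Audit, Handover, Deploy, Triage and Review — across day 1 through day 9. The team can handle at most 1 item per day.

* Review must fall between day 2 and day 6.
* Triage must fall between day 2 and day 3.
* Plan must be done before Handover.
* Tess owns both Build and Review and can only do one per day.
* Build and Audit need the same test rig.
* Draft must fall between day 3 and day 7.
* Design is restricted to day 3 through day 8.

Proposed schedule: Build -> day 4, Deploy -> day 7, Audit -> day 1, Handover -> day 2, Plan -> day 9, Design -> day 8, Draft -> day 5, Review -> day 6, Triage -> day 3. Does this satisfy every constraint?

Invalid. Plan must be done before Handover.

Plan must be done before Handover — violated.
Design is restricted to day 3 through day 8 — holds.
Tess owns both Build and Review and can only do one per day — holds.
Triage must fall between day 2 and day 3 — holds.
Draft must fall between day 3 and day 7 — holds.
Review must fall between day 2 and day 6 — holds.
Build and Audit need the same test rig — holds.
The team can handle at most 1 item per day — holds.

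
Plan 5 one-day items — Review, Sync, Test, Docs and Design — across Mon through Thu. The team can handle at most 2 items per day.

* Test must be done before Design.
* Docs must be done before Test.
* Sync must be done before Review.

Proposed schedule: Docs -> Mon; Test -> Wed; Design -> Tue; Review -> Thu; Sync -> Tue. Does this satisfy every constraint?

Invalid. Test must be done before Design.

Docs must be done before Test — holds.
Test must be done before Design — violated.
Sync must be done before Review — holds.
The team can handle at most 2 items per day — holds.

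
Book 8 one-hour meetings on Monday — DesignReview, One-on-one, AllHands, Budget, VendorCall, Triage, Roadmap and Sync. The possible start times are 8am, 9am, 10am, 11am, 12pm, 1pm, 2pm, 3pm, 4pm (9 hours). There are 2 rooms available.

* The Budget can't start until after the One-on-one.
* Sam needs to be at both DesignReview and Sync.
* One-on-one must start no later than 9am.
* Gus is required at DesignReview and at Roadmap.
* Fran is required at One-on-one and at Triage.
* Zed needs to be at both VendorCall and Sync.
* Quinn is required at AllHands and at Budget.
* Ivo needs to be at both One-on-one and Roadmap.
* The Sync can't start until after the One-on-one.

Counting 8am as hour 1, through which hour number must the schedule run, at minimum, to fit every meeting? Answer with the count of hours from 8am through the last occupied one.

4 hours

The precedence chain requires at least 2 distinct hours.
With at most 2 per hour and 8 meetings, at least 4 hours are needed.
4 works (last occupied hour: 11am): for example Triage -> 11am; DesignReview -> 8am; Sync -> 9am; Budget -> 9am; VendorCall -> 10am; One-on-one -> 8am; Roadmap -> 11am; AllHands -> 10am.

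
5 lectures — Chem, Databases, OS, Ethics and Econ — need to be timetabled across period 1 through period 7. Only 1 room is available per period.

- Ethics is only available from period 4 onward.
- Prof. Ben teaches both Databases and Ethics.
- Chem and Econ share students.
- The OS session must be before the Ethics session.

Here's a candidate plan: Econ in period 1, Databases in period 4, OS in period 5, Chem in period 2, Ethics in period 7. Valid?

Ethics is only available from period 4 onward — holds.
Chem and Econ share students — holds.
Prof. Ben teaches both Databases and Ethics — holds.
Only 1 room is available per period — holds.
The OS session must be before the Ethics session — holds.

Valid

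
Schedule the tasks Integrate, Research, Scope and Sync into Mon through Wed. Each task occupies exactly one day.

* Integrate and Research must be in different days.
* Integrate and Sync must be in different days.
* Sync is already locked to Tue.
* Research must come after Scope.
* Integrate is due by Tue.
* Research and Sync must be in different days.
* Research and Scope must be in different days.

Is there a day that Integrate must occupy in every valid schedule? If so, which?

Mon

Integrate's window is Mon–Tue.
Sync is fixed at Tue, and Integrate can't share a day with Sync.
So Integrate must be Mon.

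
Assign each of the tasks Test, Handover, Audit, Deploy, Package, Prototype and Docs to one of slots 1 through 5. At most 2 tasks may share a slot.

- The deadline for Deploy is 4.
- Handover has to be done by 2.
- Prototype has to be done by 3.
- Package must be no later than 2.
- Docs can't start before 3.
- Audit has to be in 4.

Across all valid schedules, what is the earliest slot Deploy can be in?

Deploy's own window allows nothing later than 4.
Deploy at 1 is achievable: Docs -> 3, Test -> 3, Deploy -> 1, Audit -> 4, Package -> 2, Handover -> 1, Prototype -> 2.

1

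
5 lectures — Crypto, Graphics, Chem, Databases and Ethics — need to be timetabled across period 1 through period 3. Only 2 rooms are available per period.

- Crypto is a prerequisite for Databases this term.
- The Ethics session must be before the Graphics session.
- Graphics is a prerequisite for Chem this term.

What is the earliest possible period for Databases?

Precedence pushes Databases to at least period 2.
Databases at period 2 is achievable: Graphics -> period 2, Chem -> period 3, Databases -> period 2, Crypto -> period 1, Ethics -> period 1.

period 2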